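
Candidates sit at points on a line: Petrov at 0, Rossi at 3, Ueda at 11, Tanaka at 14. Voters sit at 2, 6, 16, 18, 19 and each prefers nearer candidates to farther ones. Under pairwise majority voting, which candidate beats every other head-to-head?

Tanaka

With single-peaked preferences on a line, the Condorcet winner is the candidate closest to the median voter.
The median voter (position 16) is closest to Tanaka at 14.
Check: Tanaka vs Ueda — voters closer to Tanaka: 3 of 5.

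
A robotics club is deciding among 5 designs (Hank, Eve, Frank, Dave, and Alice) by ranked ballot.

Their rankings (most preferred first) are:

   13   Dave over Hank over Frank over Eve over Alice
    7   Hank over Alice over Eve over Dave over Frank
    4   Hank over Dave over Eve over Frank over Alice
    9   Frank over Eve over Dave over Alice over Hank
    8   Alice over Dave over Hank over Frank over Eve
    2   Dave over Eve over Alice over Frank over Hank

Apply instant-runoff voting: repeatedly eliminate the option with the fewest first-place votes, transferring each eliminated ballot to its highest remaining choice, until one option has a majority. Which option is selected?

Dave

Round 1: Dave 15, Hank 11, Frank 9, Alice 8, Eve 0. Eve has the fewest and is eliminated.
Round 2: Dave 15, Hank 11, Frank 9, Alice 8. Alice has the fewest and is eliminated.
Round 3: Dave 23, Hank 11, Frank 9. Dave has a majority.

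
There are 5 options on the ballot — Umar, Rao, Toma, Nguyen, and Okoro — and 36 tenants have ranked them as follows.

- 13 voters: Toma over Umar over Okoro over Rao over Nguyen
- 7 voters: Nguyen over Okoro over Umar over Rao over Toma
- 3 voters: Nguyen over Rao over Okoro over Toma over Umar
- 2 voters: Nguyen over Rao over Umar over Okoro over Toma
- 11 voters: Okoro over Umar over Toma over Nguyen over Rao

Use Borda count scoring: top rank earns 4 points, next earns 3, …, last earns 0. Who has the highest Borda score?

Okoro

Borda scores:
  Umar: 13·3 + 7·2 + 3·0 + 2·2 + 11·3 = 90
  Rao: 13·1 + 7·1 + 3·3 + 2·3 + 11·0 = 35
  Toma: 13·4 + 7·0 + 3·1 + 2·0 + 11·2 = 77
  Nguyen: 13·0 + 7·4 + 3·4 + 2·4 + 11·1 = 59
  Okoro: 13·2 + 7·3 + 3·2 + 2·1 + 11·4 = 99
Okoro has the highest total.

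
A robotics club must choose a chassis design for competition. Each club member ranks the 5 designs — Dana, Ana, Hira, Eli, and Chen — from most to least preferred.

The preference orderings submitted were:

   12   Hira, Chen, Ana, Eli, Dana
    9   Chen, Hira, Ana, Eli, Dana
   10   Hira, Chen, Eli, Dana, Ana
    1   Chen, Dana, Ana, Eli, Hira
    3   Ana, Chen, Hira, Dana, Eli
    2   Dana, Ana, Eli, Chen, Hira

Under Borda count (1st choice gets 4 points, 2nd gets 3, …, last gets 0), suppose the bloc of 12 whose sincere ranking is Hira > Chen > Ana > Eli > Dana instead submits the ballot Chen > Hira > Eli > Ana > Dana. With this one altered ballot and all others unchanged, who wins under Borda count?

Chen

Borda totals with the altered ballot: Dana 24, Ana 50, Hira 109, Eli 58, Chen 129.
The switch changes the winner from Hira to Chen.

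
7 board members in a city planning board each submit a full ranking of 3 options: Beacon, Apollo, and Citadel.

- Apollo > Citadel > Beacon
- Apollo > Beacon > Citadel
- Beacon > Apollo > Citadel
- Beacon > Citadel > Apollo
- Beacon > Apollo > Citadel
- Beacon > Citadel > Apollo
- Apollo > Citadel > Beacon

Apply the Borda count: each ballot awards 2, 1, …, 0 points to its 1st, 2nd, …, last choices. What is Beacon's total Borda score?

9

Borda scores:
  Beacon: 0 + 1 + 2 + 2 + 2 + 2 + 0 = 9
  Apollo: 2 + 2 + 1 + 0 + 1 + 0 + 2 = 8
  Citadel: 1 + 0 + 0 + 1 + 0 + 1 + 1 = 4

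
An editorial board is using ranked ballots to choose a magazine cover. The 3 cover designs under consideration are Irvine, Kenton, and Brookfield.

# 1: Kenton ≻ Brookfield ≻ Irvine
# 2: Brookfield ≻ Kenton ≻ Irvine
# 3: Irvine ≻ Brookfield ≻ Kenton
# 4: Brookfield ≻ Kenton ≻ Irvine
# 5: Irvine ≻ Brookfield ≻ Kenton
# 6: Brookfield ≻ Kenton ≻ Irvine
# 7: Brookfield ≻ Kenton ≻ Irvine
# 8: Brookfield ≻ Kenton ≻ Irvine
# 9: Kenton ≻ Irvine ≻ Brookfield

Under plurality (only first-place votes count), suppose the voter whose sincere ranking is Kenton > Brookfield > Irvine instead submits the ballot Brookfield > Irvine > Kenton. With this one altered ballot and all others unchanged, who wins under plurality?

Brookfield

First-place totals with the altered ballot: Irvine 2, Kenton 1, Brookfield 6.
The winner is unchanged: still Brookfield.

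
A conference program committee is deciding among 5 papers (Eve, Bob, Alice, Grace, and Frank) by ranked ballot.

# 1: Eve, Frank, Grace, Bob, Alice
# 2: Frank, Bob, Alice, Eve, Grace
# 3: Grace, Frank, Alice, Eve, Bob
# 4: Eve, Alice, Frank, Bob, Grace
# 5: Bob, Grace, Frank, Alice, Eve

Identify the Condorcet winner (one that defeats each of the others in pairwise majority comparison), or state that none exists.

Head-to-head results (5 voters total):
Eve vs Bob: Eve wins 3–2.
Eve vs Alice: Alice wins 3–2.
Eve vs Grace: Eve wins 3–2.
Eve vs Frank: Frank wins 3–2.
Bob vs Alice: Bob wins 3–2.
Bob vs Grace: Bob wins 3–2.
Bob vs Frank: Frank wins 4–1.
Alice vs Grace: Grace wins 3–2.
Alice vs Frank: Frank wins 4–1.
Grace vs Frank: Frank wins 3–2.
Frank beats each rival — Eve (3–2), Bob (4–1), Alice (4–1), Grace (3–2) — so Frank is the Condorcet winner.

Frank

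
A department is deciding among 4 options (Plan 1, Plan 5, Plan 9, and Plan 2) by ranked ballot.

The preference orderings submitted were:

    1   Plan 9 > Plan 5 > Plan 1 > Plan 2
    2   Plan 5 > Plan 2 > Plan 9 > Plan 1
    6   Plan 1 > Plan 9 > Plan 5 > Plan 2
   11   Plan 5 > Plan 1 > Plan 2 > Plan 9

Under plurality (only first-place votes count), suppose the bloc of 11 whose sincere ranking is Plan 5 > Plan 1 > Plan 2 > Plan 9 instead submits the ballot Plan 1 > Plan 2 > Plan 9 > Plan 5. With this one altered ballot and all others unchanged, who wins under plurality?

Plan 1

First-place totals with the altered ballot: Plan 1 17, Plan 5 2, Plan 9 1, Plan 2 0.
The switch changes the winner from Plan 5 to Plan 1.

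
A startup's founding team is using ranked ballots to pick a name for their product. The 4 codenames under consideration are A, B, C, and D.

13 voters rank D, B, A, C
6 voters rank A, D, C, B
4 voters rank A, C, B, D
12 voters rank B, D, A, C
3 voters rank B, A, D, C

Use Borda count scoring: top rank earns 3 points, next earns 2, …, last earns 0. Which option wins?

D

Borda scores:
  A: 13·1 + 6·3 + 4·3 + 12·1 + 3·2 = 61
  B: 13·2 + 6·0 + 4·1 + 12·3 + 3·3 = 75
  C: 13·0 + 6·1 + 4·2 + 12·0 + 3·0 = 14
  D: 13·3 + 6·2 + 4·0 + 12·2 + 3·1 = 78
D has the highest total.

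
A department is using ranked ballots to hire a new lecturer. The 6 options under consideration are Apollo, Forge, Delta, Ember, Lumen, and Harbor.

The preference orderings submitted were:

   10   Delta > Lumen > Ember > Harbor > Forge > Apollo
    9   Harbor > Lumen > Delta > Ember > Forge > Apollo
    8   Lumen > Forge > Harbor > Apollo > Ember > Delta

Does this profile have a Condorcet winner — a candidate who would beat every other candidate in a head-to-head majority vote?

Yes

Head-to-head results (27 voters total):
Apollo vs Forge: Forge wins 27–0.
Apollo vs Delta: Delta wins 19–8.
Apollo vs Ember: Ember wins 19–8.
Apollo vs Lumen: Lumen wins 27–0.
Apollo vs Harbor: Harbor wins 27–0.
Forge vs Delta: Delta wins 19–8.
Forge vs Ember: Ember wins 19–8.
Forge vs Lumen: Lumen wins 27–0.
Forge vs Harbor: Harbor wins 19–8.
Delta vs Ember: Delta wins 19–8.
Delta vs Lumen: Lumen wins 17–10.
Delta vs Harbor: Harbor wins 17–10.
Ember vs Lumen: Lumen wins 27–0.
Ember vs Harbor: Harbor wins 17–10.
Lumen vs Harbor: Lumen wins 18–9.
Lumen beats each rival — Apollo (27–0), Forge (27–0), Delta (17–10), Ember (27–0), Harbor (18–9) — so Lumen is the Condorcet winner.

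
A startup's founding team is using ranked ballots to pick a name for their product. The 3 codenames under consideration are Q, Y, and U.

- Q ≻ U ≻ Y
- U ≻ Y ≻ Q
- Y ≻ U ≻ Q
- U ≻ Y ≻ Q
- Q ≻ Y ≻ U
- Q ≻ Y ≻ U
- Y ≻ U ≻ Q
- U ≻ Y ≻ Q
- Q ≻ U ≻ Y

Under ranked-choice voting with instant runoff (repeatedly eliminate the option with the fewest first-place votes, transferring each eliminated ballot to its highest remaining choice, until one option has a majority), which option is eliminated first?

Y

Round 1: Q 4, U 3, Y 2. Y has the fewest and is eliminated.
Round 2: U 5, Q 4. U has a majority.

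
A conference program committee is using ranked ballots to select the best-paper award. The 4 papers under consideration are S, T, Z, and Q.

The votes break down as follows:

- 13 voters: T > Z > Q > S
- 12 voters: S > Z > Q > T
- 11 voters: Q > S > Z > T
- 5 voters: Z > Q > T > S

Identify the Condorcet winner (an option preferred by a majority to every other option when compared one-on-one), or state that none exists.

There is no Condorcet winner

Head-to-head results (41 voters total):
S vs T: S wins 23–18.
S vs Z: S wins 23–18.
S vs Q: Q wins 29–12.
T vs Z: Z wins 28–13.
T vs Q: Q wins 28–13.
Z vs Q: Z wins 30–11.
No candidate beats all others: S beats Z beats Q beats S, a majority cycle.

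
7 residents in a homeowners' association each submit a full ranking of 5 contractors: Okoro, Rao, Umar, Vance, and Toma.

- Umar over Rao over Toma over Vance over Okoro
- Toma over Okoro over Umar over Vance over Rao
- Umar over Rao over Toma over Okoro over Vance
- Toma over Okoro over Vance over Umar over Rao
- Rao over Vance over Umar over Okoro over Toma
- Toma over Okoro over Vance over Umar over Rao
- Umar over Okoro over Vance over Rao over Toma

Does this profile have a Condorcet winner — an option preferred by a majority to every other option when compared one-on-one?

Yes

Head-to-head results (7 voters total):
Okoro vs Rao: Okoro wins 4–3.
Okoro vs Umar: Umar wins 4–3.
Okoro vs Vance: Okoro wins 5–2.
Okoro vs Toma: Toma wins 5–2.
Rao vs Umar: Umar wins 6–1.
Rao vs Vance: Vance wins 4–3.
Rao vs Toma: Rao wins 4–3.
Umar vs Vance: Umar wins 4–3.
Umar vs Toma: Umar wins 4–3.
Vance vs Toma: Toma wins 5–2.
Umar beats each rival — Okoro (4–3), Rao (6–1), Vance (4–3), Toma (4–3) — so Umar is the Condorcet winner.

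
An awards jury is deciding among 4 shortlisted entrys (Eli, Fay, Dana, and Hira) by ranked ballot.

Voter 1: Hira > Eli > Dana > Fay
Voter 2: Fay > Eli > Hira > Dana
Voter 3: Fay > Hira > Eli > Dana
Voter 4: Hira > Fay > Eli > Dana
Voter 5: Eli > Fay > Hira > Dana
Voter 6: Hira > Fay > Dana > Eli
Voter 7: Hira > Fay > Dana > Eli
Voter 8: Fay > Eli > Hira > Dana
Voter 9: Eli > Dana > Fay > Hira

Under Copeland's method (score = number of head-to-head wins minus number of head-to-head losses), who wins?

Fay

Pairwise results:
  Eli vs Fay: Fay wins 6–3.
  Eli vs Dana: Eli wins 7–2.
  Eli vs Hira: Hira wins 5–4.
  Fay vs Dana: Fay wins 7–2.
  Fay vs Hira: Fay wins 5–4.
  Dana vs Hira: Hira wins 8–1.
Copeland scores (wins − losses):
  Eli: 1 − 2 = -1
  Fay: 3 − 0 = 3
  Dana: 0 − 3 = -3
  Hira: 2 − 1 = 1
Fay has the best Copeland score.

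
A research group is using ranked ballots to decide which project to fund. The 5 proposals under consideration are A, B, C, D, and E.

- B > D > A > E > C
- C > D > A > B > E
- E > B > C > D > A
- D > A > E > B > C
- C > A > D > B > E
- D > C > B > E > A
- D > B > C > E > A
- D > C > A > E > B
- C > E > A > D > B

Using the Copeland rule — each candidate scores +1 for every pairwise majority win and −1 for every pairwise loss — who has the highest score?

D

Pairwise results:
  A vs B: A wins 5–4.
  A vs C: C wins 7–2.
  A vs D: D wins 7–2.
  A vs E: A wins 5–4.
  B vs C: C wins 5–4.
  B vs D: D wins 7–2.
  B vs E: B wins 5–4.
  C vs D: D wins 5–4.
  C vs E: C wins 6–3.
  D vs E: D wins 7–2.
Copeland scores (wins − losses):
  A: 2 − 2 = 0
  B: 1 − 3 = -2
  C: 3 − 1 = 2
  D: 4 − 0 = 4
  E: 0 − 4 = -4
D has the best Copeland score.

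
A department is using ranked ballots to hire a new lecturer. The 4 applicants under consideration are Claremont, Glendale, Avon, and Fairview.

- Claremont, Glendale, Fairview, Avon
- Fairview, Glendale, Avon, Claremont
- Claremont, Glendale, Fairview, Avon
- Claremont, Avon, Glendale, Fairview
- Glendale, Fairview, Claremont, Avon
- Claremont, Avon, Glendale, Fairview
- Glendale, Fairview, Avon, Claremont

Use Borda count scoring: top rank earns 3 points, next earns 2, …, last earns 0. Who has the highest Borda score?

Glendale

Borda scores:
  Claremont: 3 + 0 + 3 + 3 + 1 + 3 + 0 = 13
  Glendale: 2 + 2 + 2 + 1 + 3 + 1 + 3 = 14
  Avon: 0 + 1 + 0 + 2 + 0 + 2 + 1 = 6
  Fairview: 1 + 3 + 1 + 0 + 2 + 0 + 2 = 9
Glendale has the highest total.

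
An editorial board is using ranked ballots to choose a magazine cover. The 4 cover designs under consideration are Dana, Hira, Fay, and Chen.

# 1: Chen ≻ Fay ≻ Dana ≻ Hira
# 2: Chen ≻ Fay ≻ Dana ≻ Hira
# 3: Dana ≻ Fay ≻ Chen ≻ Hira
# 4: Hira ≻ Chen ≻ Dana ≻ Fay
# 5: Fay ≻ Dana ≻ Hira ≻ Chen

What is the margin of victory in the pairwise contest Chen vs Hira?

1

Ballots ranking Chen above Hira: 3.
Ballots ranking Hira above Chen: 2.
Chen wins 3–2, a margin of 1.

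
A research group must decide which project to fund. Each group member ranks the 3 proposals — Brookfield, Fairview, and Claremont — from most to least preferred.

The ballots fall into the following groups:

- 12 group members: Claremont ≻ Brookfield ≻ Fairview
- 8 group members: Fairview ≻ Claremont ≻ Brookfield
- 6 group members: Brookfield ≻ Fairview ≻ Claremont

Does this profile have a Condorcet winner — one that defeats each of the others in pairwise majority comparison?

Head-to-head results (26 voters total):
Brookfield vs Fairview: Brookfield wins 18–8.
Brookfield vs Claremont: Claremont wins 20–6.
Fairview vs Claremont: Fairview wins 14–12.
No candidate beats all others: Brookfield beats Fairview beats Claremont beats Brookfield, a majority cycle.

No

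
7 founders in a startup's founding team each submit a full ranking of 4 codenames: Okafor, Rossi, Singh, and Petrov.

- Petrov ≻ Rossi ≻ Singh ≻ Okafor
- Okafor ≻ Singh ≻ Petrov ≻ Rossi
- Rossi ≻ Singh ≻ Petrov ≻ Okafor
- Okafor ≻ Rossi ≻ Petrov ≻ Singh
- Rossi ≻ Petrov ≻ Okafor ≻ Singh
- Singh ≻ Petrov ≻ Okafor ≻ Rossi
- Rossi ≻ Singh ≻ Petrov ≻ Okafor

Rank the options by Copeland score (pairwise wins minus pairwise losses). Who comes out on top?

Rossi

Pairwise results:
  Okafor vs Rossi: Rossi wins 4–3.
  Okafor vs Singh: Singh wins 4–3.
  Okafor vs Petrov: Petrov wins 5–2.
  Rossi vs Singh: Rossi wins 5–2.
  Rossi vs Petrov: Rossi wins 4–3.
  Singh vs Petrov: Singh wins 4–3.
Copeland scores (wins − losses):
  Okafor: 0 − 3 = -3
  Rossi: 3 − 0 = 3
  Singh: 2 − 1 = 1
  Petrov: 1 − 2 = -1
Rossi has the best Copeland score.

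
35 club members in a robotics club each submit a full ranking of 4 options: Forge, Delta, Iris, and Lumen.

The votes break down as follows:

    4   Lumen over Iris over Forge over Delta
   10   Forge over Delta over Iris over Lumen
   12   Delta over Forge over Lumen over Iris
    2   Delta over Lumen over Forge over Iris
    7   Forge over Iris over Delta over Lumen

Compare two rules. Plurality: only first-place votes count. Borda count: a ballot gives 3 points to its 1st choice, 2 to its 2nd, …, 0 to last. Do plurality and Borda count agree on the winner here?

Yes

Plurality first-place counts: Forge 17, Delta 14, Iris 0, Lumen 4 → Forge.
Borda totals: Forge 81, Delta 69, Iris 32, Lumen 28 → Forge.
The two rules agree on Forge.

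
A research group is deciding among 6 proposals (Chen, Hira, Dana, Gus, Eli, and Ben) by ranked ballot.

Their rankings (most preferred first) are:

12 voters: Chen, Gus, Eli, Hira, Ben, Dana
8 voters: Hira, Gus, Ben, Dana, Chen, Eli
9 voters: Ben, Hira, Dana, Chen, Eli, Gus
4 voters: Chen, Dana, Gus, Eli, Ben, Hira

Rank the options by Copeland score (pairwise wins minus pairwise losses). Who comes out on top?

Hira

Pairwise results:
  Chen vs Hira: Hira wins 17–16.
  Chen vs Dana: Dana wins 17–16.
  Chen vs Gus: Chen wins 25–8.
  Chen vs Eli: Chen wins 33–0.
  Chen vs Ben: Ben wins 17–16.
  Hira vs Dana: Hira wins 29–4.
  Hira vs Gus: Hira wins 17–16.
  Hira vs Eli: Hira wins 17–16.
  Hira vs Ben: Hira wins 20–13.
  Dana vs Gus: Gus wins 20–13.
  Dana vs Eli: Dana wins 21–12.
  Dana vs Ben: Ben wins 29–4.
  Gus vs Eli: Gus wins 24–9.
  Gus vs Ben: Gus wins 24–9.
  Eli vs Ben: Ben wins 17–16.
Copeland scores (wins − losses):
  Chen: 2 − 3 = -1
  Hira: 5 − 0 = 5
  Dana: 2 − 3 = -1
  Gus: 3 − 2 = 1
  Eli: 0 − 5 = -5
  Ben: 3 − 2 = 1
Hira has the best Copeland score.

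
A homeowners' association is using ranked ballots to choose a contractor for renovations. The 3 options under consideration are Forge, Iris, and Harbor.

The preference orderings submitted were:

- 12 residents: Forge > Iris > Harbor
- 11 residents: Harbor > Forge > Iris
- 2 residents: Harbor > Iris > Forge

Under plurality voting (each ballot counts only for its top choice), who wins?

First-place vote totals:
  Forge: 12
  Iris: 0
  Harbor: 13
Harbor has the most first-place votes.

Harbor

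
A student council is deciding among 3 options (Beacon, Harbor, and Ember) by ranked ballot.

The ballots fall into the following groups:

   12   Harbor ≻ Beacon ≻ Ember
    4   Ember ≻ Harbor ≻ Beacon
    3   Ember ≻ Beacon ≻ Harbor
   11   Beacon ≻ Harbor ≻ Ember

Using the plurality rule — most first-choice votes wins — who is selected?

Harbor

First-place vote totals:
  Beacon: 11
  Harbor: 12
  Ember: 7
Harbor has the most first-place votes.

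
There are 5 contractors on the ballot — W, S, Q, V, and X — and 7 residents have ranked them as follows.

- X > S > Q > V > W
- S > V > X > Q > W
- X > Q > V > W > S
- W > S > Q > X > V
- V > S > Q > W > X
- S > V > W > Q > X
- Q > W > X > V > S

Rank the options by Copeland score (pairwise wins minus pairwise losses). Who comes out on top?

Pairwise results:
  W vs S: S wins 4–3.
  W vs Q: Q wins 5–2.
  W vs V: V wins 5–2.
  W vs X: W wins 4–3.
  S vs Q: S wins 5–2.
  S vs V: S wins 4–3.
  S vs X: S wins 4–3.
  Q vs V: Q wins 4–3.
  Q vs X: Q wins 4–3.
  V vs X: X wins 4–3.
Copeland scores (wins − losses):
  W: 1 − 3 = -2
  S: 4 − 0 = 4
  Q: 3 − 1 = 2
  V: 1 − 3 = -2
  X: 1 − 3 = -2
S has the best Copeland score.

S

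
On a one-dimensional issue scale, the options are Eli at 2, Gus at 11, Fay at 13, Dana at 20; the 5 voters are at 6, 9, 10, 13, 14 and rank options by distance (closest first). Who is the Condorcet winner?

Gus

With single-peaked preferences on a line, the Condorcet winner is the candidate closest to the median voter.
The median voter (position 10) is closest to Gus at 11.
Check: Gus vs Eli — voters closer to Gus: 4 of 5.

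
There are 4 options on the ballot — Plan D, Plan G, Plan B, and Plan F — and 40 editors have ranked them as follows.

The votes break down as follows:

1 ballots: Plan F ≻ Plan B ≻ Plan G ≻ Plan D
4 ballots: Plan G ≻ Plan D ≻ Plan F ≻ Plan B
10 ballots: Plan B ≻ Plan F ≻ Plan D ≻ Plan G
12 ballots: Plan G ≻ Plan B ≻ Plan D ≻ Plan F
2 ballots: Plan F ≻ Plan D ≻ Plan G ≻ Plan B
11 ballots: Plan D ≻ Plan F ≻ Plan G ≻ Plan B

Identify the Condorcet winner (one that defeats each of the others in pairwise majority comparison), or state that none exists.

Head-to-head results (40 voters total):
Plan D vs Plan G: Plan D wins 23–17.
Plan D vs Plan B: Plan B wins 23–17.
Plan D vs Plan F: Plan D wins 27–13.
Plan G vs Plan B: Plan G wins 29–11.
Plan G vs Plan F: Plan F wins 24–16.
Plan B vs Plan F: Plan B wins 22–18.
No candidate beats all others: Plan D beats Plan G beats Plan B beats Plan D, a majority cycle.

None — there is no Condorcet winner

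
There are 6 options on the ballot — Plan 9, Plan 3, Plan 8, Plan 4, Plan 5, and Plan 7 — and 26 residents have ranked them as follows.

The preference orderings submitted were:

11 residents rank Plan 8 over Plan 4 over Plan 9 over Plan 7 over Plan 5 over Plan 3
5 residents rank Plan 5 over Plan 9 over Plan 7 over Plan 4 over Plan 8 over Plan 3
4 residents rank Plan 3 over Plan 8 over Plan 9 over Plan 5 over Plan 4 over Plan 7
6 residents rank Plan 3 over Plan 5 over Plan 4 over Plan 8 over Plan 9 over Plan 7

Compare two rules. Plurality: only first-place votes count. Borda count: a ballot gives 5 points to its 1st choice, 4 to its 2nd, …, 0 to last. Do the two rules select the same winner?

Yes

Plurality first-place counts: Plan 9 0, Plan 3 10, Plan 8 11, Plan 4 0, Plan 5 5, Plan 7 0 → Plan 8.
Borda totals: Plan 9 71, Plan 3 50, Plan 8 88, Plan 4 76, Plan 5 68, Plan 7 37 → Plan 8.
The two rules agree on Plan 8.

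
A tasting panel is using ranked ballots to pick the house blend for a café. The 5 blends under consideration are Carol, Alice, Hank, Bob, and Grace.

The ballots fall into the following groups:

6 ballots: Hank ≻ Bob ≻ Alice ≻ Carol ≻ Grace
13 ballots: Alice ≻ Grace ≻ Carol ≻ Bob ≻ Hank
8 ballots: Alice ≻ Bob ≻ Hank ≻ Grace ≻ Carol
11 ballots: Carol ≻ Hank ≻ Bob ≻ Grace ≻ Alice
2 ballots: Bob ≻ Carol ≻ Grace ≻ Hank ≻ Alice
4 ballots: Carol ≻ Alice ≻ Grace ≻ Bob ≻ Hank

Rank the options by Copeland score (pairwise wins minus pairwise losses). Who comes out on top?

Pairwise results:
  Carol vs Alice: Alice wins 27–17.
  Carol vs Hank: Carol wins 30–14.
  Carol vs Bob: Carol wins 28–16.
  Carol vs Grace: Carol wins 23–21.
  Alice vs Hank: Alice wins 25–19.
  Alice vs Bob: Alice wins 25–19.
  Alice vs Grace: Alice wins 31–13.
  Hank vs Bob: Bob wins 27–17.
  Hank vs Grace: Hank wins 25–19.
  Bob vs Grace: Bob wins 27–17.
Copeland scores (wins − losses):
  Carol: 3 − 1 = 2
  Alice: 4 − 0 = 4
  Hank: 1 − 3 = -2
  Bob: 2 − 2 = 0
  Grace: 0 − 4 = -4
Alice has the best Copeland score.

Alice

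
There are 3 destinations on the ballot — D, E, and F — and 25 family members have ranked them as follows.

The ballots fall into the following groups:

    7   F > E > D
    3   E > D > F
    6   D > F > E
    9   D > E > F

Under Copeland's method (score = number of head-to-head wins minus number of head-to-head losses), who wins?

Pairwise results:
  D vs E: D wins 15–10.
  D vs F: D wins 18–7.
  E vs F: F wins 13–12.
Copeland scores (wins − losses):
  D: 2 − 0 = 2
  E: 0 − 2 = -2
  F: 1 − 1 = 0
D has the best Copeland score.

D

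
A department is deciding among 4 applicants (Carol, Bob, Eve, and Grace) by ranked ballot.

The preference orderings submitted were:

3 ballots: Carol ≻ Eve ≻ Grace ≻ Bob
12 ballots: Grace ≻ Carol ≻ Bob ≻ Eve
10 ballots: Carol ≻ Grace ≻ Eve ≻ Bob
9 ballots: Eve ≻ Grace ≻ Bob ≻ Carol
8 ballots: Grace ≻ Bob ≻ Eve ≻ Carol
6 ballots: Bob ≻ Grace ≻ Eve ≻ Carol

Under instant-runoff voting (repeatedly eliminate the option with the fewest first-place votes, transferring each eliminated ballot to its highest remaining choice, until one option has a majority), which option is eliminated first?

Round 1: Grace 20, Carol 13, Eve 9, Bob 6. Bob has the fewest and is eliminated.
Round 2: Grace 26, Carol 13, Eve 9. Grace has a majority.

Bob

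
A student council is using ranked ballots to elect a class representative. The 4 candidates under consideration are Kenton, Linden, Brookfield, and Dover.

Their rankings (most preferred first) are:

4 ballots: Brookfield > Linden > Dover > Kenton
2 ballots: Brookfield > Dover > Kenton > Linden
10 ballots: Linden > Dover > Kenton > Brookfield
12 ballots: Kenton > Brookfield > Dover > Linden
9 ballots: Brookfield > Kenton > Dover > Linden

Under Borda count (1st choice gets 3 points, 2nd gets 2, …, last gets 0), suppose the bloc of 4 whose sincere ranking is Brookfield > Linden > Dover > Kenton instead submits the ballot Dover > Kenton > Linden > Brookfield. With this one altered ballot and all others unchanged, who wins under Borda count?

Borda totals with the altered ballot: Kenton 74, Linden 34, Brookfield 57, Dover 57.
The switch changes the winner from Brookfield to Kenton.

Kenton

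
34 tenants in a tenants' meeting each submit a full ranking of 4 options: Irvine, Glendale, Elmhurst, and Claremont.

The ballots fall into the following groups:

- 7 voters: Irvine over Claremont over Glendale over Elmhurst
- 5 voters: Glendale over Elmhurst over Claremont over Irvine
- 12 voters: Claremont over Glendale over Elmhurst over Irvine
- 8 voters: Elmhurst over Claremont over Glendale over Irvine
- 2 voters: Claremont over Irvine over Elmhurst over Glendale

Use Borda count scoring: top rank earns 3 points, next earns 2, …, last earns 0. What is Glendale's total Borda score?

Borda scores:
  Irvine: 7·3 + 5·0 + 12·0 + 8·0 + 2·2 = 25
  Glendale: 7·1 + 5·3 + 12·2 + 8·1 + 2·0 = 54
  Elmhurst: 7·0 + 5·2 + 12·1 + 8·3 + 2·1 = 48
  Claremont: 7·2 + 5·1 + 12·3 + 8·2 + 2·3 = 77

54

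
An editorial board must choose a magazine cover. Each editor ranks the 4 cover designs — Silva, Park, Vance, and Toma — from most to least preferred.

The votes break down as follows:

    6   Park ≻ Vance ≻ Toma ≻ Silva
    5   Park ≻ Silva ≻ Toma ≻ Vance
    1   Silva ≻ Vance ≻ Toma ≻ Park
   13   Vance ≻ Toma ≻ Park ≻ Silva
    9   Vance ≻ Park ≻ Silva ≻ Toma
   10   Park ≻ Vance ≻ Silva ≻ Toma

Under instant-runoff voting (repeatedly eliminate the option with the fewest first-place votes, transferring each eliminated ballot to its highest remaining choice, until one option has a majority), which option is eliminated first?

Toma

Round 1: Vance 22, Park 21, Silva 1, Toma 0. Toma has the fewest and is eliminated.
Round 2: Vance 22, Park 21, Silva 1. Silva has the fewest and is eliminated.
Round 3: Vance 23, Park 21. Vance has a majority.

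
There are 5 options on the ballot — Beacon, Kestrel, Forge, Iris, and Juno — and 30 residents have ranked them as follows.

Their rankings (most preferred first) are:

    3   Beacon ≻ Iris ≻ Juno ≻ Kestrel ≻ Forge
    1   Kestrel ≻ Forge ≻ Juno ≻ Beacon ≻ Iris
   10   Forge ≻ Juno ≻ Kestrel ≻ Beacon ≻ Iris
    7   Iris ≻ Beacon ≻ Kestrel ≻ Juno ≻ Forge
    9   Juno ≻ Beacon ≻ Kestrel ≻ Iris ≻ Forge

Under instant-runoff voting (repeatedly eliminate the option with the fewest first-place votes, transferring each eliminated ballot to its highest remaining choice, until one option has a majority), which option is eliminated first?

Round 1: Forge 10, Juno 9, Iris 7, Beacon 3, Kestrel 1. Kestrel has the fewest and is eliminated.
Round 2: Forge 11, Juno 9, Iris 7, Beacon 3. Beacon has the fewest and is eliminated.
Round 3: Forge 11, Iris 10, Juno 9. Juno has the fewest and is eliminated.
Round 4: Iris 19, Forge 11. Iris has a majority.

Kestrel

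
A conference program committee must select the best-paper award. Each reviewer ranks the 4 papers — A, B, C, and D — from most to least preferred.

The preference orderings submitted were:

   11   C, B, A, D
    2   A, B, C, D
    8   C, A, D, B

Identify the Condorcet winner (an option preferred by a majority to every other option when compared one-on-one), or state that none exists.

Head-to-head results (21 voters total):
A vs B: B wins 11–10.
A vs C: C wins 19–2.
A vs D: A wins 21–0.
B vs C: C wins 19–2.
B vs D: B wins 13–8.
C vs D: C wins 21–0.
C beats each rival — A (19–2), B (19–2), D (21–0) — so C is the Condorcet winner.

C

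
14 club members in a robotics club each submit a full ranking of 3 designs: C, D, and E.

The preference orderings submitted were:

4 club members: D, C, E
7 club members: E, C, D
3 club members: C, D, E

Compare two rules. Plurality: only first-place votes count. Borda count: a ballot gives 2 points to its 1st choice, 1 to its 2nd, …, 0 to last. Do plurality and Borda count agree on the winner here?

Plurality first-place counts: C 3, D 4, E 7 → E.
Borda totals: C 17, D 11, E 14 → C.
The two rules disagree: plurality picks E, Borda picks C.

No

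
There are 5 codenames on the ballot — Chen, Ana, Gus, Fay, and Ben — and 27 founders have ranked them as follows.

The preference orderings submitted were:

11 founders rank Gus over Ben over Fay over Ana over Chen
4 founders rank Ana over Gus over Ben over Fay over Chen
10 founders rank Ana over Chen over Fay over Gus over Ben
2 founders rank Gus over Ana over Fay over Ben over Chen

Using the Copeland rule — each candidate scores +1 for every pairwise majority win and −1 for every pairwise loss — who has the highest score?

Pairwise results:
  Chen vs Ana: Ana wins 27–0.
  Chen vs Gus: Gus wins 17–10.
  Chen vs Fay: Fay wins 17–10.
  Chen vs Ben: Ben wins 17–10.
  Ana vs Gus: Ana wins 14–13.
  Ana vs Fay: Ana wins 16–11.
  Ana vs Ben: Ana wins 16–11.
  Gus vs Fay: Gus wins 17–10.
  Gus vs Ben: Gus wins 27–0.
  Fay vs Ben: Ben wins 15–12.
Copeland scores (wins − losses):
  Chen: 0 − 4 = -4
  Ana: 4 − 0 = 4
  Gus: 3 − 1 = 2
  Fay: 1 − 3 = -2
  Ben: 2 − 2 = 0
Ana has the best Copeland score.

Ana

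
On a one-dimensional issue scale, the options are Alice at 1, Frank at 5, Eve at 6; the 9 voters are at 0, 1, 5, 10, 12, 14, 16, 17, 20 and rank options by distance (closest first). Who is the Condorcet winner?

With single-peaked preferences on a line, the Condorcet winner is the candidate closest to the median voter.
The median voter (position 12) is closest to Eve at 6.
Check: Eve vs Frank — voters closer to Eve: 6 of 9.

Eve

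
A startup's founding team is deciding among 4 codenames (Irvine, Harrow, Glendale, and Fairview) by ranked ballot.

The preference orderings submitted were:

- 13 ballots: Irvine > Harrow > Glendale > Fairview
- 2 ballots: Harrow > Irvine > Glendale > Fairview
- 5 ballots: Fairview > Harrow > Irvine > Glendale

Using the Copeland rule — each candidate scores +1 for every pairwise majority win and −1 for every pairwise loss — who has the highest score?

Irvine

Pairwise results:
  Irvine vs Harrow: Irvine wins 13–7.
  Irvine vs Glendale: Irvine wins 20–0.
  Irvine vs Fairview: Irvine wins 15–5.
  Harrow vs Glendale: Harrow wins 20–0.
  Harrow vs Fairview: Harrow wins 15–5.
  Glendale vs Fairview: Glendale wins 15–5.
Copeland scores (wins − losses):
  Irvine: 3 − 0 = 3
  Harrow: 2 − 1 = 1
  Glendale: 1 − 2 = -1
  Fairview: 0 − 3 = -3
Irvine has the best Copeland score.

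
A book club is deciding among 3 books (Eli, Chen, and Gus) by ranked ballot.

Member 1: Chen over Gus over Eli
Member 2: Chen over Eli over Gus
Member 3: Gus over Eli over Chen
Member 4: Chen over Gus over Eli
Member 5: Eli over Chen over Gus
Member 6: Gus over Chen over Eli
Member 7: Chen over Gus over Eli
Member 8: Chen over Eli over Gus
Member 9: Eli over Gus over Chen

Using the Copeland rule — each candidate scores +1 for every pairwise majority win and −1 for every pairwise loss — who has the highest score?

Chen

Pairwise results:
  Eli vs Chen: Chen wins 6–3.
  Eli vs Gus: Gus wins 5–4.
  Chen vs Gus: Chen wins 6–3.
Copeland scores (wins − losses):
  Eli: 0 − 2 = -2
  Chen: 2 − 0 = 2
  Gus: 1 − 1 = 0
Chen has the best Copeland score.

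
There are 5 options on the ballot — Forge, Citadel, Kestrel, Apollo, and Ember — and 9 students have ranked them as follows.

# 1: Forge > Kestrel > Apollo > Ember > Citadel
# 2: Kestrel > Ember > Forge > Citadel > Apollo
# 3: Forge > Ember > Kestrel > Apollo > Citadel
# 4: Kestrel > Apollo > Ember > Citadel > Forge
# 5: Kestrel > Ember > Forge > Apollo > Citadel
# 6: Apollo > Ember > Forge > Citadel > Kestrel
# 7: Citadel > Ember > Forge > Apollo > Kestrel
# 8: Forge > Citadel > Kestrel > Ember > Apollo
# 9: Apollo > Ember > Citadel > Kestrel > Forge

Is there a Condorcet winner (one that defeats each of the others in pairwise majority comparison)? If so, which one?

No Condorcet winner

Head-to-head results (9 voters total):
Forge vs Citadel: Forge wins 6–3.
Forge vs Kestrel: Forge wins 5–4.
Forge vs Apollo: Forge wins 6–3.
Forge vs Ember: Ember wins 6–3.
Citadel vs Kestrel: Kestrel wins 5–4.
Citadel vs Apollo: Apollo wins 6–3.
Citadel vs Ember: Ember wins 7–2.
Kestrel vs Apollo: Kestrel wins 6–3.
Kestrel vs Ember: Kestrel wins 5–4.
Apollo vs Ember: Ember wins 5–4.
No candidate beats all others: Forge beats Kestrel beats Ember beats Forge, a majority cycle.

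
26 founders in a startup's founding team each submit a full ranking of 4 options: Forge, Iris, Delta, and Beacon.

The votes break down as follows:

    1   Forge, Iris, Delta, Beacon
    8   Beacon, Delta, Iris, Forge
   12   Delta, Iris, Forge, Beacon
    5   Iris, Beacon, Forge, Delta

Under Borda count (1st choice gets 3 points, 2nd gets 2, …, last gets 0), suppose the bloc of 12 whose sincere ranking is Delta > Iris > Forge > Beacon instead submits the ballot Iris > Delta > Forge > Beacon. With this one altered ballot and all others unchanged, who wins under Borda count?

Borda totals with the altered ballot: Forge 20, Iris 61, Delta 41, Beacon 34.
The switch changes the winner from Delta to Iris.

Iris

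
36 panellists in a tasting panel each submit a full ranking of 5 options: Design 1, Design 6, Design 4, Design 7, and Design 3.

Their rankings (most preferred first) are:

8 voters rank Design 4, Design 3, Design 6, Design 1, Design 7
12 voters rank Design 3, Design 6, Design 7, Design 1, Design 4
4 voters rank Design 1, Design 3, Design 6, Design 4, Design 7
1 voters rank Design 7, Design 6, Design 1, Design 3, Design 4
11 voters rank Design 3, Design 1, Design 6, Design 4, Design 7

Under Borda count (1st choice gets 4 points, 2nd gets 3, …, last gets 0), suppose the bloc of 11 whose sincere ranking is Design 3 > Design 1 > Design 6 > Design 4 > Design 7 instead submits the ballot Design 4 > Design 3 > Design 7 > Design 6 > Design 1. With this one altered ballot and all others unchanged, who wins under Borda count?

Borda totals with the altered ballot: Design 1 38, Design 6 74, Design 4 80, Design 7 50, Design 3 118.
The winner is unchanged: still Design 3.

Design 3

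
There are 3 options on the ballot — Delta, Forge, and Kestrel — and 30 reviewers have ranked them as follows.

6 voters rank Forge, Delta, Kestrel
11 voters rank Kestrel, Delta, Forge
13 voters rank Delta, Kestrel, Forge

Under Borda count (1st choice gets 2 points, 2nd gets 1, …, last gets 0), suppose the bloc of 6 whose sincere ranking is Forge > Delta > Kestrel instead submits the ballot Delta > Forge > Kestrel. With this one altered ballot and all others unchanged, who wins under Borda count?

Borda totals with the altered ballot: Delta 49, Forge 6, Kestrel 35.
The winner is unchanged: still Delta.

Delta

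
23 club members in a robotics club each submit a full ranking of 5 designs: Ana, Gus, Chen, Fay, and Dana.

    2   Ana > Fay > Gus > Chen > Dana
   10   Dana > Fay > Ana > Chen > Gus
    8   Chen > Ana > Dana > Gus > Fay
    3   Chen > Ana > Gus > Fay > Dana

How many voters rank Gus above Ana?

0

Ballots ranking Gus above Ana: 0.
Ballots ranking Ana above Gus: 2+10+8+3 = 23.
So 0 of 23 voters prefer Gus to Ana.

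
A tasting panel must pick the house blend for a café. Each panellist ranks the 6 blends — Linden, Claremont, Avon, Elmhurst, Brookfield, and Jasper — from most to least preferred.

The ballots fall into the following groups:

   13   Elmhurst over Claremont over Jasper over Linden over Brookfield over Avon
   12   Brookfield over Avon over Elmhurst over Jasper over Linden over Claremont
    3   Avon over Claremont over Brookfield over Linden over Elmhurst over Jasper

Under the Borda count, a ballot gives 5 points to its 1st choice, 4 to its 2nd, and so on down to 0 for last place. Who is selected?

Elmhurst

Borda scores:
  Linden: 13·2 + 12·1 + 3·2 = 44
  Claremont: 13·4 + 12·0 + 3·4 = 64
  Avon: 13·0 + 12·4 + 3·5 = 63
  Elmhurst: 13·5 + 12·3 + 3·1 = 104
  Brookfield: 13·1 + 12·5 + 3·3 = 82
  Jasper: 13·3 + 12·2 + 3·0 = 63
Elmhurst has the highest total.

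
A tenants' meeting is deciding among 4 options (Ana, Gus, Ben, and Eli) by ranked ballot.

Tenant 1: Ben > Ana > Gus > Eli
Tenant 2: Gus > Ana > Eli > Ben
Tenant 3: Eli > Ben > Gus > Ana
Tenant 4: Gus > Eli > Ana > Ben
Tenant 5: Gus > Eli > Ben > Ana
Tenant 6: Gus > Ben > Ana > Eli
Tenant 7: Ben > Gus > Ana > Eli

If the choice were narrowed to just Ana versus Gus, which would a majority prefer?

Ballots ranking Ana above Gus: 1.
Ballots ranking Gus above Ana: 6.
Gus wins the head-to-head, 6–1.

Gus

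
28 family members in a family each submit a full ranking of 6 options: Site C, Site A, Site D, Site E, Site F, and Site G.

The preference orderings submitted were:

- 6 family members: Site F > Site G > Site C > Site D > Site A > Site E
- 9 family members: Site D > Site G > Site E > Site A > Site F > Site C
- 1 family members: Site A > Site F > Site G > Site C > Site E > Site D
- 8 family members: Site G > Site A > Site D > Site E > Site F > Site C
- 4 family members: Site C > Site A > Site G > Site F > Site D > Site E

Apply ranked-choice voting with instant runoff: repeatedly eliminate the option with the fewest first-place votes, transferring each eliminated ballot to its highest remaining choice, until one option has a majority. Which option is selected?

Round 1: Site D 9, Site G 8, Site F 6, Site C 4, Site A 1, Site E 0. Site E has the fewest and is eliminated.
Round 2: Site D 9, Site G 8, Site F 6, Site C 4, Site A 1. Site A has the fewest and is eliminated.
Round 3: Site D 9, Site G 8, Site F 7, Site C 4. Site C has the fewest and is eliminated.
Round 4: Site G 12, Site D 9, Site F 7. Site F has the fewest and is eliminated.
Round 5: Site G 19, Site D 9. Site G has a majority.

Site G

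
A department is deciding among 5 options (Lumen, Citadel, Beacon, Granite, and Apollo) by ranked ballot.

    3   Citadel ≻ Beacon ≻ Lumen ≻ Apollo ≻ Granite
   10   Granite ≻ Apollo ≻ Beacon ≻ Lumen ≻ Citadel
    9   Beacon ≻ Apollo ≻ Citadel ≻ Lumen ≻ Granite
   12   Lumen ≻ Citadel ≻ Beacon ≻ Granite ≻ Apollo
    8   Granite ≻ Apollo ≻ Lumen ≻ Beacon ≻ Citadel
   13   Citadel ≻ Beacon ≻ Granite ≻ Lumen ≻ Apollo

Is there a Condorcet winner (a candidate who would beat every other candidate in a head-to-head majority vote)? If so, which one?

Head-to-head results (55 voters total):
Lumen vs Citadel: Lumen wins 30–25.
Lumen vs Beacon: Beacon wins 35–20.
Lumen vs Granite: Granite wins 31–24.
Lumen vs Apollo: Lumen wins 28–27.
Citadel vs Beacon: Citadel wins 28–27.
Citadel vs Granite: Citadel wins 37–18.
Citadel vs Apollo: Citadel wins 28–27.
Beacon vs Granite: Beacon wins 37–18.
Beacon vs Apollo: Beacon wins 37–18.
Granite vs Apollo: Granite wins 43–12.
No candidate beats all others: Lumen beats Citadel beats Beacon beats Lumen, a majority cycle.

There is no Condorcet winner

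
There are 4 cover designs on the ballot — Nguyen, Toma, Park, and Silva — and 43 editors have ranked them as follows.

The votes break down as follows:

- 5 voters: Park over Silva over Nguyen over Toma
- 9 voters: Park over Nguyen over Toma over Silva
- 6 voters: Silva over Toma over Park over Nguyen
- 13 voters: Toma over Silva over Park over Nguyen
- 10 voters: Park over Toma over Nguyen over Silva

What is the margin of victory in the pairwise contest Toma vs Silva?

Ballots ranking Toma above Silva: 9+13+10 = 32.
Ballots ranking Silva above Toma: 5+6 = 11.
Toma wins 32–11, a margin of 21.

21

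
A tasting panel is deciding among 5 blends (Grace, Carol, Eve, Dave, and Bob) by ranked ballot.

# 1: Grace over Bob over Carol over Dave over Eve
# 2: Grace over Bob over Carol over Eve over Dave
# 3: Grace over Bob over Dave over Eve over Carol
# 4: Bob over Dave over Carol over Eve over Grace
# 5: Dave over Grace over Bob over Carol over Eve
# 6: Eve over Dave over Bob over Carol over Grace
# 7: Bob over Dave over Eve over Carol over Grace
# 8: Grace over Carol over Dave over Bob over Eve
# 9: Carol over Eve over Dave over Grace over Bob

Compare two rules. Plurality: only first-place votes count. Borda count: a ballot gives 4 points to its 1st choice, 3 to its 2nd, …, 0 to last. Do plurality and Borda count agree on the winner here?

No

Plurality first-place counts: Grace 4, Carol 1, Eve 1, Dave 1, Bob 2 → Grace.
Borda totals: Grace 20, Carol 16, Eve 12, Dave 20, Bob 22 → Bob.
The two rules disagree: plurality picks Grace, Borda picks Bob.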